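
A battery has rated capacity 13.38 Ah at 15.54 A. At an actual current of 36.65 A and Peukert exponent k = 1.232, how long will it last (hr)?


Step 1: t_rated = C / I_rated = 13.38 / 15.54 = 0.861 hr
Step 2: ratio = 15.54 / 36.65 = 0.42401
Step 3: ratio^k = 0.42401^1.232 = 0.34748
Step 4: t = t_rated * ratio^k = 0.861 * 0.34748 = 0.2992 hr

0.2992 hr


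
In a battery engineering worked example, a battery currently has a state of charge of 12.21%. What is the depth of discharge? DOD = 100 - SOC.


Complement of SOC: DOD = 100% - 12.21% = 87.79%

87.79%


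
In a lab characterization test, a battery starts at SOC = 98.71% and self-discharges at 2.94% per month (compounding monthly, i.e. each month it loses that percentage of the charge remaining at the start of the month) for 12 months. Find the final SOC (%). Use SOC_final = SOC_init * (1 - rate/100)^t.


decay = (1 - 2.94/100)^12 = 0.69901
SOC_final = 98.71 * 0.69901 = 69.00%

69.00%


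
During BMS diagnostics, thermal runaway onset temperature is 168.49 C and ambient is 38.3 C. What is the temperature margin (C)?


margin = T_onset - T_ambient = 168.49 - 38.3 = 130.19 C

130.19 C


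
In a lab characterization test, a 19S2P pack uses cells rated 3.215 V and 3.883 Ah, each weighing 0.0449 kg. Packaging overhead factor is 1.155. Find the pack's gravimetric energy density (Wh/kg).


Step 1: V_pack = 19 * 3.215 = 61.085 V
Step 2: C_pack = 2 * 3.883 = 7.766 Ah
Step 3: E_pack = V_pack * C_pack = 61.085 * 7.766 = 474.39 Wh
Step 4: m_pack = 19 * 2 * 0.0449 * 1.155 = 1.9707 kg
Step 5: ED = E_pack / m_pack = 474.39 / 1.9707 = 240.7 Wh/kg

240.7 Wh/kg


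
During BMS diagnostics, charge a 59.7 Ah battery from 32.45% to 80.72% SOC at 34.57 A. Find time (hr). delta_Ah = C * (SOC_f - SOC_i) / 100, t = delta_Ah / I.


Step 1: dSOC = 80.72% - 32.45% = 48.27%
Step 2: delta_Ah = 59.7 * 48.27 / 100 = 28.817 Ah
Step 3: t = 28.817 / 34.57 = 0.8336 hr

0.8336 hr


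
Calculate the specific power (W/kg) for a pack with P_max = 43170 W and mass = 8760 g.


Convert: m = 8760 g = 8.76 kg
Specific power = 43170 W / 8.76 kg = 4928 W/kg

4928 W/kg


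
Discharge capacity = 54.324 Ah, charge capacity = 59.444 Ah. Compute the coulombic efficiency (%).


Coulombic efficiency = 54.324/59.444 * 100% = 91.39%

91.39%


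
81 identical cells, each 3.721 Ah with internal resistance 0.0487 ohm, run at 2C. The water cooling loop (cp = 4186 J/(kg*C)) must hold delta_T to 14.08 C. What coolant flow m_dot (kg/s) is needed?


Step 1: I = 2 * 3.721 = 7.442 A
Step 2: Q_cell = I^2 * R = 7.442^2 * 0.0487 = 2.6972 W
Step 3: Q_total = 81 * 2.6972 = 218.47 W
Step 4: m_dot = Q_total / (cp * dT) = 218.47 / (4186 * 14.08) = 0.003707 kg/s

0.003707 kg/s


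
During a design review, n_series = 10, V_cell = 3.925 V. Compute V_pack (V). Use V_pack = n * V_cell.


Series voltages add: 10 * 3.925 V = 39.25 V

39.25 V


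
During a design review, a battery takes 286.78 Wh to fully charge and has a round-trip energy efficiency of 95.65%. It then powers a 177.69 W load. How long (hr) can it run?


Step 1: E_discharge = eta/100 * E_charge = 95.65/100 * 286.78 = 274.31 Wh
Step 2: t = E_discharge / P = 274.31 / 177.69 = 1.544 hr

1.544 hr


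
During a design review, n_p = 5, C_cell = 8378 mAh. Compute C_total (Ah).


Convert: C_cell = 8378 mAh = 8.378 Ah
C_total = 5 * 8.378 = 41.89 Ah

41.89 Ah


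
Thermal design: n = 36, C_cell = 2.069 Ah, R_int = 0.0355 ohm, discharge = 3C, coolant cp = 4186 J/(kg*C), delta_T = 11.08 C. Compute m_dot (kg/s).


Step 1: I = 3 * 2.069 = 6.207 A
Step 2: Q_cell = I^2 * R = 6.207^2 * 0.0355 = 1.3677 W
Step 3: Q_total = 36 * 1.3677 = 49.237 W
Step 4: m_dot = Q_total / (cp * dT) = 49.237 / (4186 * 11.08) = 0.001062 kg/s

0.001062 kg/s


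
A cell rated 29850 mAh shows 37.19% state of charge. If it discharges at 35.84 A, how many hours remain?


Convert: C_total = 29850 mAh = 29.85 Ah
Step 1: remaining = SOC/100 * C_total = 37.19/100 * 29.85 = 11.101 Ah
Step 2: t = remaining / I = 11.101 / 35.84 = 0.3097 hr

0.3097 hr


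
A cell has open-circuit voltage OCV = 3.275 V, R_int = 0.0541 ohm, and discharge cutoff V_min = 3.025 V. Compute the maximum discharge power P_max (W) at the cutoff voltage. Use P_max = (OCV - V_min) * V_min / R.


dV = OCV - V_min = 0.25 V (so I_max = dV / R)
P_max = dV * V_min / R = 0.25 * 3.025 / 0.0541 = 13.98 W

13.98 W


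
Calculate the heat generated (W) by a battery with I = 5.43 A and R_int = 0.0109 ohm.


I^2 = 29.485
Q = 29.485 * 0.0109 = 0.3214 W

0.3214 W


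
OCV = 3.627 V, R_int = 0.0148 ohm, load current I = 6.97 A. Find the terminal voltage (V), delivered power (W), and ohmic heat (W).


Step 1: V_terminal = OCV - I*R = 3.627 - 6.97 * 0.0148 = 3.5238 V
Step 2: P_out = V_terminal * I = 3.5238 * 6.97 = 24.56 W
Step 3: Q = I^2 * R = 6.97^2 * 0.0148 = 0.7190 W

V=3.5238 V, P=24.56 W, Q=0.7190 W


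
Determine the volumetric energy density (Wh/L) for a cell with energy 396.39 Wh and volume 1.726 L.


Volumetric ED = 396.39 Wh / 1.726 L = 229.7 Wh/L

229.7 Wh/L


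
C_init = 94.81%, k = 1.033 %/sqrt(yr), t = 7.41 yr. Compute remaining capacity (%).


Step 1: sqrt(7.41 yr) = 2.7221
Step 2: drop = 1.033 * 2.7221 = 2.8119
Step 3: C_final = 94.81 - 2.8119 = 92.00%

92.00%


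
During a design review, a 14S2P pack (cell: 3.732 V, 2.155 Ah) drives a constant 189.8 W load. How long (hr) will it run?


Step 1: E_pack = Ns * V_cell * Np * C_cell = 14 * 3.732 * 2 * 2.155 = 225.19 Wh
Step 2: t = E_pack / P = 225.19 / 189.8 = 1.186 hr

1.186 hr


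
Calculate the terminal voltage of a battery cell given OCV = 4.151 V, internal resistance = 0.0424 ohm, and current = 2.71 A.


V = OCV - I*R = 4.151 - 2.71 * 0.0424 = 4.036 V

4.036 V


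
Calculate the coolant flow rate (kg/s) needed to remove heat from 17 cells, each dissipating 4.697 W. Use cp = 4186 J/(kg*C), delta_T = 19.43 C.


Q_total = 17 * 4.697 = 79.849 W
m_dot = Q_total / (cp * dT) = 79.849 / (4186 * 19.43) = 9.817e-04 kg/s

9.817e-04 kg/s


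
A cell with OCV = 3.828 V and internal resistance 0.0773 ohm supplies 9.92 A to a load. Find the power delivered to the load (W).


Step 1: V_terminal = OCV - I*R = 3.828 - 9.92 * 0.0773 = 3.0612 V
Step 2: P_out = V_terminal * I = 3.0612 * 9.92 = 30.37 W

30.37 W


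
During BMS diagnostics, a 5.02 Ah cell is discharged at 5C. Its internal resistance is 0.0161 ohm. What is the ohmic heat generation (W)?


Step 1: I = C_rate * capacity = 5 * 5.02 = 25.1 A
Step 2: Q = I^2 * R = 25.1^2 * 0.0161 = 630.01 * 0.0161 = 10.14 W

10.14 W


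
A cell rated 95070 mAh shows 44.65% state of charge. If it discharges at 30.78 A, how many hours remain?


Convert: C_total = 95070 mAh = 95.07 Ah
Step 1: remaining = SOC/100 * C_total = 44.65/100 * 95.07 = 42.449 Ah
Step 2: t = remaining / I = 42.449 / 30.78 = 1.379 hr

1.379 hr


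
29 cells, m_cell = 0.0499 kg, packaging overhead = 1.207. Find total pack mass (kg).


Cell mass sum = 29 * 0.0499 = 1.4471 kg
With overhead 1.207: m_pack = 1.4471 * 1.207 = 1.747 kg

1.747 kg


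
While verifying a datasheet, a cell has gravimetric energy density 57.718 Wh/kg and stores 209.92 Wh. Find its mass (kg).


m = E / ED = 209.92 / 57.718 = 3.637 kg

3.637 kg


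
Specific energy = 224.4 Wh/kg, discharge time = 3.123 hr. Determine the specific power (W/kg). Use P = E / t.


P_specific = E / t = 224.4 / 3.123 = 71.85 W/kg

71.85 W/kg


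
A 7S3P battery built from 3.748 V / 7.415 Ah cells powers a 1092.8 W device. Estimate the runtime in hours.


Step 1: E_pack = Ns * V_cell * Np * C_cell = 7 * 3.748 * 3 * 7.415 = 583.62 Wh
Step 2: t = E_pack / P = 583.62 / 1092.8 = 0.5341 hr

0.5341 hr


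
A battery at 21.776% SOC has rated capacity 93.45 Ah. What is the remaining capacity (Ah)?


remaining = SOC / 100 * total = 21.776 / 100 * 93.45 = 20.35 Ah

20.35 Ah


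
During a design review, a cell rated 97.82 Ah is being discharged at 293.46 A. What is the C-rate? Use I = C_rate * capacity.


Rearranging: C_rate = 293.46 / 97.82 = 3C

3C


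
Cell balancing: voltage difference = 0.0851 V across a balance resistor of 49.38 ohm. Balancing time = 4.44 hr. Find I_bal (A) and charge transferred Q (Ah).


I_bal = dV / R = 0.0851 / 49.38 = 0.0017234 A
Q = I_bal * t = 0.0017234 * 4.44 = 0.007652 Ah

I=0.0017234 A, Q=0.007652 Ah


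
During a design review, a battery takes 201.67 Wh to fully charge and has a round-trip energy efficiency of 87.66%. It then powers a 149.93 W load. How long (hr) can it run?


Step 1: E_discharge = eta/100 * E_charge = 87.66/100 * 201.67 = 176.78 Wh
Step 2: t = E_discharge / P = 176.78 / 149.93 = 1.179 hr

1.179 hr


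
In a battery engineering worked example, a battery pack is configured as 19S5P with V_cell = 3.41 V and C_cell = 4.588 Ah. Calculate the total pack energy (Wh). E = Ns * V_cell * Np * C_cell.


V_pack = 19 * 3.41 = 64.79 V
C_pack = 5 * 4.588 = 22.94 Ah
E = V_pack * C_pack = 64.79 * 22.94 = 1486 Wh

1486 Wh


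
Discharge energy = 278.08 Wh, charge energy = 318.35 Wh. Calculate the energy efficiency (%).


eta_e = E_dis / E_chg * 100 = 278.08 / 318.35 * 100 = 87.35%

87.35%


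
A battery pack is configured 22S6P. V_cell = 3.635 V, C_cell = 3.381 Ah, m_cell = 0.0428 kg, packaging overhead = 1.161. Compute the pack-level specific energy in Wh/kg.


Step 1: V_pack = 22 * 3.635 = 79.97 V
Step 2: C_pack = 6 * 3.381 = 20.286 Ah
Step 3: E_pack = V_pack * C_pack = 79.97 * 20.286 = 1622.3 Wh
Step 4: m_pack = 22 * 6 * 0.0428 * 1.161 = 6.5592 kg
Step 5: ED = E_pack / m_pack = 1622.3 / 6.5592 = 247.3 Wh/kg

247.3 Wh/kg


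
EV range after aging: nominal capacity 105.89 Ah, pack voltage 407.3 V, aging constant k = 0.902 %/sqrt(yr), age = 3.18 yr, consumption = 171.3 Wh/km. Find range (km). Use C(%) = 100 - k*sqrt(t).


Step 1: capacity retention = 100 - 0.902 * sqrt(3.18) = 100 - 0.902 * 1.7833 = 98.391%
Step 2: C_now = 105.89 * 98.391/100 = 104.19 Ah
Step 3: E_pack = V * C_now = 407.3 * 104.19 = 42437 Wh
Step 4: range = E_pack / consumption = 42437 / 171.3 = 247.7 km

247.7 km


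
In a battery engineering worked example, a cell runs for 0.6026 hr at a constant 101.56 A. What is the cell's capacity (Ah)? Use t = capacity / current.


C = I * t = 101.56 * 0.6026 = 61.20 Ah

61.20 Ah


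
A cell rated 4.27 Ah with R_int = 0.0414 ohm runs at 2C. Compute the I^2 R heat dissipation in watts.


Step 1: I = C_rate * capacity = 2 * 4.27 = 8.54 A
Step 2: Q = I^2 * R = 8.54^2 * 0.0414 = 72.932 * 0.0414 = 3.019 W

3.019 W


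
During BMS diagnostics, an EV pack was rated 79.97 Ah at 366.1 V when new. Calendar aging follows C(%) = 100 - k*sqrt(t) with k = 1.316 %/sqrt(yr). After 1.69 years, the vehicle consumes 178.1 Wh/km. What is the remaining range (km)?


Step 1: capacity retention = 100 - 1.316 * sqrt(1.69) = 100 - 1.316 * 1.3 = 98.289%
Step 2: C_now = 79.97 * 98.289/100 = 78.602 Ah
Step 3: E_pack = V * C_now = 366.1 * 78.602 = 28776 Wh
Step 4: range = E_pack / consumption = 28776 / 178.1 = 161.6 km

161.6 km


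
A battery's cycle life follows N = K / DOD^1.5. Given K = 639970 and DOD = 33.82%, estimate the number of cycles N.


Step 1: DOD^1.5 = 33.82^1.5 = 196.68
Step 2: N = 639970 / 196.68 = 3254 cycles

3254 cycles


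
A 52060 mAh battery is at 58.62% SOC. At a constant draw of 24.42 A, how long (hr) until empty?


Convert: C_total = 52060 mAh = 52.06 Ah
Step 1: remaining = SOC/100 * C_total = 58.62/100 * 52.06 = 30.518 Ah
Step 2: t = remaining / I = 30.518 / 24.42 = 1.250 hr

1.250 hr


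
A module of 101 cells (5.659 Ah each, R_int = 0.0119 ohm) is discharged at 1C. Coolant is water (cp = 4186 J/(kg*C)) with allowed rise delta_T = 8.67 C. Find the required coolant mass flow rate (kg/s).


Step 1: I = 1 * 5.659 = 5.659 A
Step 2: Q_cell = I^2 * R = 5.659^2 * 0.0119 = 0.38109 W
Step 3: Q_total = 101 * 0.38109 = 38.49 W
Step 4: m_dot = Q_total / (cp * dT) = 38.49 / (4186 * 8.67) = 0.001061 kg/s

0.001061 kg/s


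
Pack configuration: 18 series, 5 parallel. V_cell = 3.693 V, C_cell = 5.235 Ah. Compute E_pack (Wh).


V_pack = 18 * 3.693 = 66.474 V
C_pack = 5 * 5.235 = 26.175 Ah
E = V_pack * C_pack = 66.474 * 26.175 = 1740 Wh

1740 Wh


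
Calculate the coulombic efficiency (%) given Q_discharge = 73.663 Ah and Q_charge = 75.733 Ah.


eta_c = Q_dis / Q_chg * 100 = 73.663 / 75.733 * 100 = 97.27%

97.27%


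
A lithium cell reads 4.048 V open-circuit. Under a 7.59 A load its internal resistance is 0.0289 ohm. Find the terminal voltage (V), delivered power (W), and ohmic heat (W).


Step 1: V_terminal = OCV - I*R = 4.048 - 7.59 * 0.0289 = 3.8286 V
Step 2: P_out = V_terminal * I = 3.8286 * 7.59 = 29.06 W
Step 3: Q = I^2 * R = 7.59^2 * 0.0289 = 1.665 W

V=3.8286 V, P=29.06 W, Q=1.665 W


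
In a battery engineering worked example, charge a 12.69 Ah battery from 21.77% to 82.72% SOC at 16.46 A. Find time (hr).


Step 1: dSOC = 82.72% - 21.77% = 60.95%
Step 2: delta_Ah = 12.69 * 60.95 / 100 = 7.7346 Ah
Step 3: t = 7.7346 / 16.46 = 0.4699 hr

0.4699 hr


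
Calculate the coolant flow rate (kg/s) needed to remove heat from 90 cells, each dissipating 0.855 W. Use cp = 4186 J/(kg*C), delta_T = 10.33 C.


Q_total = 90 * 0.855 = 76.95 W
m_dot = Q_total / (cp * dT) = 76.95 / (4186 * 10.33) = 0.001780 kg/s

0.001780 kg/s


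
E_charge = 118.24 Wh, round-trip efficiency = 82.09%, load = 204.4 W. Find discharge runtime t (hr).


Step 1: E_discharge = eta/100 * E_charge = 82.09/100 * 118.24 = 97.063 Wh
Step 2: t = E_discharge / P = 97.063 / 204.4 = 0.4749 hr

0.4749 hr


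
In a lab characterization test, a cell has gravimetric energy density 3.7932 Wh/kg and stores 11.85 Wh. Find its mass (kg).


m = E / ED = 11.85 / 3.7932 = 3.124 kg

3.124 kg


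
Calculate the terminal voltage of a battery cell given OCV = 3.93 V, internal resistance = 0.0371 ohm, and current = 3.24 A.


IR drop = 3.24 * 0.0371 = 0.1202 V
V = 3.93 - 0.1202 = 3.810 V

3.810 V


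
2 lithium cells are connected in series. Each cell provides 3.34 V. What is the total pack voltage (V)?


Series voltages add: 2 * 3.34 V = 6.68 V

6.68 V


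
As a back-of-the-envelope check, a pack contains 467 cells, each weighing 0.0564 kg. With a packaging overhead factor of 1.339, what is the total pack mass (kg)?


Cell mass sum = 467 * 0.0564 = 26.339 kg
With overhead 1.339: m_pack = 26.339 * 1.339 = 35.27 kg

35.27 kg


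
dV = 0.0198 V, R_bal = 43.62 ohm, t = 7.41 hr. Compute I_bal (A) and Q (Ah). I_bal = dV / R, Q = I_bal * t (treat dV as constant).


First, Ohm's law: I_bal = 0.0198 V / 43.62 ohm = 4.5392e-04 A
Then Q = I * t = 4.5392e-04 A * 7.41 hr = 0.003364 Ah

I=4.5392e-04 A, Q=0.003364 Ah


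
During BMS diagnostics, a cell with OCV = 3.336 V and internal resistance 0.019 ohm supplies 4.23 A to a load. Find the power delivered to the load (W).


Step 1: V_terminal = OCV - I*R = 3.336 - 4.23 * 0.019 = 3.2556 V
Step 2: P_out = V_terminal * I = 3.2556 * 4.23 = 13.77 W

13.77 W


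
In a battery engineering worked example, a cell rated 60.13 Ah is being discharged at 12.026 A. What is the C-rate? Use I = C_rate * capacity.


Rearranging: C_rate = 12.026 / 60.13 = 0.2C

0.2C


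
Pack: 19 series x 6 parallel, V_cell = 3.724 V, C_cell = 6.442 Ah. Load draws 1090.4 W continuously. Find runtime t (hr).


Step 1: E_pack = Ns * V_cell * Np * C_cell = 19 * 3.724 * 6 * 6.442 = 2734.9 Wh
Step 2: t = E_pack / P = 2734.9 / 1090.4 = 2.508 hr

2.508 hr


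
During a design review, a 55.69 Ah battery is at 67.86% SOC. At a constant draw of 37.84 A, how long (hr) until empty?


Step 1: remaining = SOC/100 * C_total = 67.86/100 * 55.69 = 37.791 Ah
Step 2: t = remaining / I = 37.791 / 37.84 = 0.9987 hr

0.9987 hr


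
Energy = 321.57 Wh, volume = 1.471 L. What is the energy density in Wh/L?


Volumetric ED = 321.57 Wh / 1.471 L = 218.6 Wh/L

218.6 Wh/L


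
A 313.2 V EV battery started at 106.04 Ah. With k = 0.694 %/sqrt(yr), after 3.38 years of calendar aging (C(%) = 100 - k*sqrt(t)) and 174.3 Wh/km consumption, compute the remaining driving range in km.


Step 1: capacity retention = 100 - 0.694 * sqrt(3.38) = 100 - 0.694 * 1.8385 = 98.724%
Step 2: C_now = 106.04 * 98.724/100 = 104.69 Ah
Step 3: E_pack = V * C_now = 313.2 * 104.69 = 32789 Wh
Step 4: range = E_pack / consumption = 32789 / 174.3 = 188.1 km

188.1 km


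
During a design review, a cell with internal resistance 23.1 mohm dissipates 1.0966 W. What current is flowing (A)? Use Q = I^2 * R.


Convert: R = 23.1 mohm = 0.0231 ohm
I = sqrt(Q / R) = sqrt(1.0966 / 0.0231) = sqrt(47.472) = 6.890 A

6.890 A


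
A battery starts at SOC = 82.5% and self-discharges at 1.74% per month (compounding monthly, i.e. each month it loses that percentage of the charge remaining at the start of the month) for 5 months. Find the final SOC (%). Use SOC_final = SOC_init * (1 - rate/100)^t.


decay = (1 - 1.74/100)^5 = 0.91598
SOC_final = 82.5 * 0.91598 = 75.57%

75.57%


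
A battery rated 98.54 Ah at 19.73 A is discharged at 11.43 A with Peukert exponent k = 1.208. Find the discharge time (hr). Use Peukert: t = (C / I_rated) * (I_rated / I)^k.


Step 1: t_rated = C / I_rated = 98.54 / 19.73 = 4.9944 hr
Step 2: ratio = 19.73 / 11.43 = 1.7262
Step 3: ratio^k = 1.7262^1.208 = 1.9338
Step 4: t = t_rated * ratio^k = 4.9944 * 1.9338 = 9.658 hr

9.658 hr


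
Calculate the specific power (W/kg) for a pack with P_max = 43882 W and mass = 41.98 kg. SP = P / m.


Specific power = 43882 W / 41.98 kg = 1045 W/kg

1045 W/kg


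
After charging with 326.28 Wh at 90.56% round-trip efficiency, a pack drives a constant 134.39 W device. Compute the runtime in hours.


Step 1: E_discharge = eta/100 * E_charge = 90.56/100 * 326.28 = 295.48 Wh
Step 2: t = E_discharge / P = 295.48 / 134.39 = 2.199 hr

2.199 hr


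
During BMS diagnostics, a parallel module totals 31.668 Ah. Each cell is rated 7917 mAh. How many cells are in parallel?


Convert: C_cell = 7917 mAh = 7.917 Ah
n = C_total / C_cell = 31.668 / 7.917 = 4

4


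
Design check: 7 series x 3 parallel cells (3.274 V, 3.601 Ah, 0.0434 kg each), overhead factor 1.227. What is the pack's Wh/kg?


Step 1: V_pack = 7 * 3.274 = 22.918 V
Step 2: C_pack = 3 * 3.601 = 10.803 Ah
Step 3: E_pack = V_pack * C_pack = 22.918 * 10.803 = 247.58 Wh
Step 4: m_pack = 7 * 3 * 0.0434 * 1.227 = 1.1183 kg
Step 5: ED = E_pack / m_pack = 247.58 / 1.1183 = 221.4 Wh/kg

221.4 Wh/kg


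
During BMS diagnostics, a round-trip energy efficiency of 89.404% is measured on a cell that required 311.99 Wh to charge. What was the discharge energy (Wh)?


E_dis = eta/100 * E_chg = 89.404/100 * 311.99 = 278.9 Wh

278.9 Wh


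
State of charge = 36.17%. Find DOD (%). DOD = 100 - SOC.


Complement of SOC: DOD = 100% - 36.17% = 63.83%

63.83%


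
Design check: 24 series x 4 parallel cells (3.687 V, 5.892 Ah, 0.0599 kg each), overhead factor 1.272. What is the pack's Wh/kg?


Step 1: V_pack = 24 * 3.687 = 88.488 V
Step 2: C_pack = 4 * 5.892 = 23.568 Ah
Step 3: E_pack = V_pack * C_pack = 88.488 * 23.568 = 2085.5 Wh
Step 4: m_pack = 24 * 4 * 0.0599 * 1.272 = 7.3145 kg
Step 5: ED = E_pack / m_pack = 2085.5 / 7.3145 = 285.1 Wh/kg

285.1 Wh/kg


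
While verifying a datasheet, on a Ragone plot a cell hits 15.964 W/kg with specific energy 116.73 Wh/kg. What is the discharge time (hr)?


t = E / P = 116.73 / 15.964 = 7.312 hr

7.312 hr


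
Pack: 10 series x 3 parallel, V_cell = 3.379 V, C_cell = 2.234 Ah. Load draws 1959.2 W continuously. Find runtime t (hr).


Step 1: E_pack = Ns * V_cell * Np * C_cell = 10 * 3.379 * 3 * 2.234 = 226.46 Wh
Step 2: t = E_pack / P = 226.46 / 1959.2 = 0.1156 hr

0.1156 hr


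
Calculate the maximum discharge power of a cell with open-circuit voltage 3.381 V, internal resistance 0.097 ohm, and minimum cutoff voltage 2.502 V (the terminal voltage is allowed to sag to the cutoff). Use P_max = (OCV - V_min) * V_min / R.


dV = OCV - V_min = 0.879 V (so I_max = dV / R)
P_max = dV * V_min / R = 0.879 * 2.502 / 0.097 = 22.67 W

22.67 W


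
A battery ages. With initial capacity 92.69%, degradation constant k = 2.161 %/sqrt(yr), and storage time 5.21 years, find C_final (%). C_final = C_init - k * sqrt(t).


sqrt(t) = sqrt(5.21) = 2.2825
C_final = 92.69 - 2.161 * 2.2825 = 87.76%

87.76%


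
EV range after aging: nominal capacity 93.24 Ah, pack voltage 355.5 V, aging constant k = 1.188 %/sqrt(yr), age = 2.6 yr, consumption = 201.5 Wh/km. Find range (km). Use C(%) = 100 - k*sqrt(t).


Step 1: capacity retention = 100 - 1.188 * sqrt(2.6) = 100 - 1.188 * 1.6125 = 98.084%
Step 2: C_now = 93.24 * 98.084/100 = 91.454 Ah
Step 3: E_pack = V * C_now = 355.5 * 91.454 = 32512 Wh
Step 4: range = E_pack / consumption = 32512 / 201.5 = 161.3 km

161.3 km


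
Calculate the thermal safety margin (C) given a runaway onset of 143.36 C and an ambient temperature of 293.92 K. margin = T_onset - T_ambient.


Convert: T_ambient = 293.92 K = 20.77 C
margin = 143.36 - 20.77 = 122.59 C

122.59 C


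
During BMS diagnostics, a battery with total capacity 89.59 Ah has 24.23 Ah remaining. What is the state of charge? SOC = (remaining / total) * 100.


SOC = (remaining / total) * 100 = (24.23 / 89.59) * 100 = 27.05%

27.05%


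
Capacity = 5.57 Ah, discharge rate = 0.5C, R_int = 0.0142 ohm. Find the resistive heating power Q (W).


Step 1: I = C_rate * capacity = 0.5 * 5.57 = 2.785 A
Step 2: Q = I^2 * R = 2.785^2 * 0.0142 = 7.7562 * 0.0142 = 0.1101 W

0.1101 W


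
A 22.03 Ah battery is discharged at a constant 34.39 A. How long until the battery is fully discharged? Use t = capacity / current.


Runtime = 22.03 Ah / 34.39 A = 0.6406 hr

0.6406 hr


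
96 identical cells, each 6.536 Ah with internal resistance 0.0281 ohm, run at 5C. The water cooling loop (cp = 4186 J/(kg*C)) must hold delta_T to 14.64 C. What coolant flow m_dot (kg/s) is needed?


Step 1: I = 5 * 6.536 = 32.68 A
Step 2: Q_cell = I^2 * R = 32.68^2 * 0.0281 = 30.01 W
Step 3: Q_total = 96 * 30.01 = 2881 W
Step 4: m_dot = Q_total / (cp * dT) = 2881 / (4186 * 14.64) = 0.04701 kg/s

0.04701 kg/s


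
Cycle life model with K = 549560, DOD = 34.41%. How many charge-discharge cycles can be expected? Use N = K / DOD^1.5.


DOD^1.5 = 201.85
N = K / DOD^1.5 = 549560 / 201.85 = 2723

2723 cycles


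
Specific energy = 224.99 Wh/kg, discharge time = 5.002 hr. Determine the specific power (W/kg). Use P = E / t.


Specific power = 224.99 Wh/kg / 5.002 hr = 44.98 W/kg

44.98 W/kg


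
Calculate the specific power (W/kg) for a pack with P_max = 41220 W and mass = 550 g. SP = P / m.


Convert: m = 550 g = 0.55 kg
SP = P / m = 41220 / 0.55 = 74950 W/kg

74950 W/kg


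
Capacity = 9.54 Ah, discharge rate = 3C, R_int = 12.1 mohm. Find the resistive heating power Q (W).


Convert: R = 12.1 mohm = 0.0121 ohm
Step 1: I = C_rate * capacity = 3 * 9.54 = 28.62 A
Step 2: Q = I^2 * R = 28.62^2 * 0.0121 = 819.1 * 0.0121 = 9.911 W

9.911 W


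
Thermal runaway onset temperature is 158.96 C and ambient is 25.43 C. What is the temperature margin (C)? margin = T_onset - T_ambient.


Safety margin = 158.96 C - 25.43 C = 133.53 C

133.53 C


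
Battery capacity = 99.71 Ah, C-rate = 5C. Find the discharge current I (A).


I = C_rate * capacity = 5 * 99.71 = 498.55 A

498.55 A


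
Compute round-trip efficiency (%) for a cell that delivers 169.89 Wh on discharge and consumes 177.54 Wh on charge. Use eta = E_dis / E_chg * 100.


Round-trip efficiency = 169.89/177.54 * 100% = 95.69%

95.69%


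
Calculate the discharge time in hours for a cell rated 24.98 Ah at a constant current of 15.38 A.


t = capacity / current = 24.98 / 15.38 = 1.624 hr

1.624 hr


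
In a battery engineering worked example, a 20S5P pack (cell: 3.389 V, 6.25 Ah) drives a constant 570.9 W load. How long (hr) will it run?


Step 1: E_pack = Ns * V_cell * Np * C_cell = 20 * 3.389 * 5 * 6.25 = 2118.1 Wh
Step 2: t = E_pack / P = 2118.1 / 570.9 = 3.710 hr

3.710 hr


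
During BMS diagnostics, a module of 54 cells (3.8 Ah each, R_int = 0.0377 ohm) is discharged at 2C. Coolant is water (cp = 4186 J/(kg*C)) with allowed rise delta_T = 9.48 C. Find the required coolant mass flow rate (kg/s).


Step 1: I = 2 * 3.8 = 7.6 A
Step 2: Q_cell = I^2 * R = 7.6^2 * 0.0377 = 2.1776 W
Step 3: Q_total = 54 * 2.1776 = 117.59 W
Step 4: m_dot = Q_total / (cp * dT) = 117.59 / (4186 * 9.48) = 0.002963 kg/s

0.002963 kg/s


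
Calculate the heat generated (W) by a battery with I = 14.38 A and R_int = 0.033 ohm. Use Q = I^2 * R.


I^2 = 206.78
Q = 206.78 * 0.033 = 6.824 W

6.824 W


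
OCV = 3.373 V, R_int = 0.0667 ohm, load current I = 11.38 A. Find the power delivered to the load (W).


Step 1: V_terminal = OCV - I*R = 3.373 - 11.38 * 0.0667 = 2.614 V
Step 2: P_out = V_terminal * I = 2.614 * 11.38 = 29.75 W

29.75 W


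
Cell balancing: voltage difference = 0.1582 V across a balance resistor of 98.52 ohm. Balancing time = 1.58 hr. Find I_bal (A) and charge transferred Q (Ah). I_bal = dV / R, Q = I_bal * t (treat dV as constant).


First, Ohm's law: I_bal = 0.1582 V / 98.52 ohm = 0.0016058 A
Then Q = I * t = 0.0016058 A * 1.58 hr = 0.002537 Ah

I=0.0016058 A, Q=0.002537 Ah


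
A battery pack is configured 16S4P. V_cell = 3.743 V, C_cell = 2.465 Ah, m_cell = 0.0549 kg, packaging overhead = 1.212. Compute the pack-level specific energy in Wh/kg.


Step 1: V_pack = 16 * 3.743 = 59.888 V
Step 2: C_pack = 4 * 2.465 = 9.86 Ah
Step 3: E_pack = V_pack * C_pack = 59.888 * 9.86 = 590.5 Wh
Step 4: m_pack = 16 * 4 * 0.0549 * 1.212 = 4.2585 kg
Step 5: ED = E_pack / m_pack = 590.5 / 4.2585 = 138.7 Wh/kg

138.7 Wh/kg


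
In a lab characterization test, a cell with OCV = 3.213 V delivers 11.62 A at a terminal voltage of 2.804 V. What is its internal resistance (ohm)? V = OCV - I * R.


R = (OCV - V) / I = (3.213 - 2.804) / 11.62 = 0.03520 ohm

0.03520 ohm


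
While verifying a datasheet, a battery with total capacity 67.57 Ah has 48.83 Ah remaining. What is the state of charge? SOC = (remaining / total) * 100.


SOC% = 48.83 / 67.57 * 100 = 72.27%

72.27%


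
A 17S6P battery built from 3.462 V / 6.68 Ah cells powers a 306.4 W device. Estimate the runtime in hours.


Step 1: E_pack = Ns * V_cell * Np * C_cell = 17 * 3.462 * 6 * 6.68 = 2358.9 Wh
Step 2: t = E_pack / P = 2358.9 / 306.4 = 7.699 hr

7.699 hr


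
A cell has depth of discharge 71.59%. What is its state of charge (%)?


SOC = 100 - DOD = 100 - 71.59 = 28.41%

28.41%


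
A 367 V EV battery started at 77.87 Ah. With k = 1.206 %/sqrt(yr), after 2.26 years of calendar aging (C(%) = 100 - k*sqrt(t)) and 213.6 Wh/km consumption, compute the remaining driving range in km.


Step 1: capacity retention = 100 - 1.206 * sqrt(2.26) = 100 - 1.206 * 1.5033 = 98.187%
Step 2: C_now = 77.87 * 98.187/100 = 76.458 Ah
Step 3: E_pack = V * C_now = 367 * 76.458 = 28060 Wh
Step 4: range = E_pack / consumption = 28060 / 213.6 = 131.4 km

131.4 km


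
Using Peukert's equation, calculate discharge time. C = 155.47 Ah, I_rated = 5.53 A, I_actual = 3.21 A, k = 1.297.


t_rated = C / I_rated = 155.47 / 5.53 = 28.114 hr
(I_rated/I)^k = (1.7227)^1.297 = 2.0247
t = t_rated * (I_rated/I)^k = 28.114 * 2.0247 = 56.92 hr

56.92 hr


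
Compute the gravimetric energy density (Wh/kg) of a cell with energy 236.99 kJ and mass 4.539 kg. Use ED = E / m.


Convert: E = 236.99 kJ = 65.831 Wh
ED = E / m = 65.831 / 4.539 = 14.50 Wh/kg

14.50 Wh/kg


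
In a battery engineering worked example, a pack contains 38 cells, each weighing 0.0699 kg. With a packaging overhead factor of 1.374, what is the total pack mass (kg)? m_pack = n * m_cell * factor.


Cell mass sum = 38 * 0.0699 = 2.6562 kg
With overhead 1.374: m_pack = 2.6562 * 1.374 = 3.650 kg

3.650 kg


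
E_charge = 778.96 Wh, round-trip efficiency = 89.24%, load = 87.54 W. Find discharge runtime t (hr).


Step 1: E_discharge = eta/100 * E_charge = 89.24/100 * 778.96 = 695.14 Wh
Step 2: t = E_discharge / P = 695.14 / 87.54 = 7.941 hr

7.941 hr


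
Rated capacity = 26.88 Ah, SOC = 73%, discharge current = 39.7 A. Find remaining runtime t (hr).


Step 1: remaining = SOC/100 * C_total = 73/100 * 26.88 = 19.622 Ah
Step 2: t = remaining / I = 19.622 / 39.7 = 0.4943 hr

0.4943 hr


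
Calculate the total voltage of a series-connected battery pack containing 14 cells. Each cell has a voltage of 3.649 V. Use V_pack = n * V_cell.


V_pack = n * V_cell = 14 * 3.649 = 51.086 V

51.086 V


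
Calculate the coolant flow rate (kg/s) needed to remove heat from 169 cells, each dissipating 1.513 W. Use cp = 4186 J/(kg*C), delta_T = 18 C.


Q_total = 169 * 1.513 = 255.7 W
m_dot = Q_total / (cp * dT) = 255.7 / (4186 * 18) = 0.003394 kg/s

0.003394 kg/s


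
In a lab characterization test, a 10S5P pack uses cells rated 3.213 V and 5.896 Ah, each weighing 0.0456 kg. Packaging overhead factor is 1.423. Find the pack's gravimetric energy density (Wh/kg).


Step 1: V_pack = 10 * 3.213 = 32.13 V
Step 2: C_pack = 5 * 5.896 = 29.48 Ah
Step 3: E_pack = V_pack * C_pack = 32.13 * 29.48 = 947.19 Wh
Step 4: m_pack = 10 * 5 * 0.0456 * 1.423 = 3.2444 kg
Step 5: ED = E_pack / m_pack = 947.19 / 3.2444 = 291.9 Wh/kg

291.9 Wh/kg


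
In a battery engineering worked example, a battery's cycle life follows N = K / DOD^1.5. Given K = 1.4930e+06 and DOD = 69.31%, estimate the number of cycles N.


Step 1: DOD^1.5 = 69.31^1.5 = 577.02
Step 2: N = 1.4930e+06 / 577.02 = 2587 cycles

2587 cycles


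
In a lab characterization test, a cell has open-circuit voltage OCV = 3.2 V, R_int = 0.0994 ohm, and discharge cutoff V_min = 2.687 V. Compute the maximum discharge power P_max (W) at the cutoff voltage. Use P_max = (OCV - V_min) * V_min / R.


P_max = (OCV - V_min) * V_min / R = (3.2 - 2.687) * 2.687 / 0.0994 = 0.513 * 2.687 / 0.0994 = 13.87 W

13.87 W


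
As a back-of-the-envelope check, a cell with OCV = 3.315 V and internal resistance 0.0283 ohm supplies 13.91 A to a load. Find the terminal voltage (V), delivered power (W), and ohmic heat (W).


Step 1: V_terminal = OCV - I*R = 3.315 - 13.91 * 0.0283 = 2.9213 V
Step 2: P_out = V_terminal * I = 2.9213 * 13.91 = 40.64 W
Step 3: Q = I^2 * R = 13.91^2 * 0.0283 = 5.476 W

V=2.9213 V, P=40.64 W, Q=5.476 W


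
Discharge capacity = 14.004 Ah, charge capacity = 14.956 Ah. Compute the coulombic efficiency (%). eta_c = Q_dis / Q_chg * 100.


Coulombic efficiency = 14.004/14.956 * 100% = 93.63%

93.63%


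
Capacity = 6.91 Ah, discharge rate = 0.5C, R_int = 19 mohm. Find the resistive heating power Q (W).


Convert: R = 19 mohm = 0.019 ohm
Step 1: I = C_rate * capacity = 0.5 * 6.91 = 3.455 A
Step 2: Q = I^2 * R = 3.455^2 * 0.019 = 11.937 * 0.019 = 0.2268 W

0.2268 W


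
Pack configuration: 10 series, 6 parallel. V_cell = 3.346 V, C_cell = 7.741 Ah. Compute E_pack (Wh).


V_pack = 10 * 3.346 = 33.46 V
C_pack = 6 * 7.741 = 46.446 Ah
E = V_pack * C_pack = 33.46 * 46.446 = 1554 Wh

1554 Wh


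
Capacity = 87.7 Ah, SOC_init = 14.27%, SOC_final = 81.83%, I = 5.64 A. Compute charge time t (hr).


Step 1: dSOC = 81.83% - 14.27% = 67.56%
Step 2: delta_Ah = 87.7 * 67.56 / 100 = 59.25 Ah
Step 3: t = 59.25 / 5.64 = 10.51 hr

10.51 hr


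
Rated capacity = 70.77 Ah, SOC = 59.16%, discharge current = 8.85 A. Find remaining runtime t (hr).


Step 1: remaining = SOC/100 * C_total = 59.16/100 * 70.77 = 41.868 Ah
Step 2: t = remaining / I = 41.868 / 8.85 = 4.731 hr

4.731 hr


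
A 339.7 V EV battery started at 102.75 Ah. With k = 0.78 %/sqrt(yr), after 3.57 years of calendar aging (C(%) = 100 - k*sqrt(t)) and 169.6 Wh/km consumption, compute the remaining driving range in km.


Step 1: capacity retention = 100 - 0.78 * sqrt(3.57) = 100 - 0.78 * 1.8894 = 98.526%
Step 2: C_now = 102.75 * 98.526/100 = 101.24 Ah
Step 3: E_pack = V * C_now = 339.7 * 101.24 = 34391 Wh
Step 4: range = E_pack / consumption = 34391 / 169.6 = 202.8 km

202.8 km


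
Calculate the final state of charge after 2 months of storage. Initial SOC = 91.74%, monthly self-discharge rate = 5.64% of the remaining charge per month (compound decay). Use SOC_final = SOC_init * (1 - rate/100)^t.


decay = (1 - 5.64/100)^2 = 0.89038
SOC_final = 91.74 * 0.89038 = 81.68%

81.68%


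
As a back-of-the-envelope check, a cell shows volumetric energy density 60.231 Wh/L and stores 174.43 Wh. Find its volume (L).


V = E / ED = 174.43 / 60.231 = 2.896 L

2.896 L


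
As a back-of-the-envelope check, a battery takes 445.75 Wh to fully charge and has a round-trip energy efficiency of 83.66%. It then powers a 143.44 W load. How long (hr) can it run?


Step 1: E_discharge = eta/100 * E_charge = 83.66/100 * 445.75 = 372.91 Wh
Step 2: t = E_discharge / P = 372.91 / 143.44 = 2.600 hr

2.600 hr


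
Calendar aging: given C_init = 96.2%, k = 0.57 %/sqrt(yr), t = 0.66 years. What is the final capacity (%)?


sqrt(t) = sqrt(0.66) = 0.8124
C_final = 96.2 - 0.57 * 0.8124 = 95.74%

95.74%


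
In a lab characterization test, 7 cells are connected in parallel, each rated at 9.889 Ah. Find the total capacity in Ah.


C_total = 7 * 9.889 = 69.223 Ah

69.223 Ah


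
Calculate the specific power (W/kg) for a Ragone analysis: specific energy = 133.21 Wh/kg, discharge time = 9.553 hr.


Specific power = 133.21 Wh/kg / 9.553 hr = 13.94 W/kg

13.94 W/kg


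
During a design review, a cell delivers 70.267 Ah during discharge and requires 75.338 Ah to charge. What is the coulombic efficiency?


eta_c = Q_dis / Q_chg * 100 = 70.267 / 75.338 * 100 = 93.27%

93.27%


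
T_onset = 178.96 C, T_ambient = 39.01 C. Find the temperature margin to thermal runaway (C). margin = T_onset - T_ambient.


Safety margin = 178.96 C - 39.01 C = 139.95 C

139.95 C


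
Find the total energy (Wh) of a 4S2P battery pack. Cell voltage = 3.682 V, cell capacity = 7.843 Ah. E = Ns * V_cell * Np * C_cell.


V_pack = 4 * 3.682 = 14.728 V
C_pack = 2 * 7.843 = 15.686 Ah
E = V_pack * C_pack = 14.728 * 15.686 = 231.0 Wh

231.0 Wh


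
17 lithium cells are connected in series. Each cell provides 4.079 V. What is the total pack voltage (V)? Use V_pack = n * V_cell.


With 17 cells in series at 4.079 V each, V_pack = 69.343 V

69.343 V


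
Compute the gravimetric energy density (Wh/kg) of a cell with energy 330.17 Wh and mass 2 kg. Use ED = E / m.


ED = E / m = 330.17 / 2 = 165.1 Wh/kg

165.1 Wh/kg


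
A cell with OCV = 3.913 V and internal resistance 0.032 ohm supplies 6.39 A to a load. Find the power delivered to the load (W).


Step 1: V_terminal = OCV - I*R = 3.913 - 6.39 * 0.032 = 3.7085 V
Step 2: P_out = V_terminal * I = 3.7085 * 6.39 = 23.70 W

23.70 W


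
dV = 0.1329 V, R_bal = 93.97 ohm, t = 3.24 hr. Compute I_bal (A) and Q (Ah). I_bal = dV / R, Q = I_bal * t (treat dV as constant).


First, Ohm's law: I_bal = 0.1329 V / 93.97 ohm = 0.0014143 A
Then Q = I * t = 0.0014143 A * 3.24 hr = 0.004582 Ah

I=0.0014143 A, Q=0.004582 Ah


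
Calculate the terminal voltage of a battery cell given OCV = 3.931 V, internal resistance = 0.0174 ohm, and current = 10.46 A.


V = OCV - I*R = 3.931 - 10.46 * 0.0174 = 3.749 V

3.749 V


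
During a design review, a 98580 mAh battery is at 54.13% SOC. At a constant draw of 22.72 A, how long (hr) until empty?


Convert: C_total = 98580 mAh = 98.58 Ah
Step 1: remaining = SOC/100 * C_total = 54.13/100 * 98.58 = 53.361 Ah
Step 2: t = remaining / I = 53.361 / 22.72 = 2.349 hr

2.349 hr


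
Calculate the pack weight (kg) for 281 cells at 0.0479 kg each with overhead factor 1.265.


m_pack = n * m_cell * overhead = 281 * 0.0479 * 1.265 = 17.03 kg

17.03 kg


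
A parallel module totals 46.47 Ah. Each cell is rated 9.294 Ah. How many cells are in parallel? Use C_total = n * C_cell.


n = C_total / C_cell = 46.47 / 9.294 = 5

5


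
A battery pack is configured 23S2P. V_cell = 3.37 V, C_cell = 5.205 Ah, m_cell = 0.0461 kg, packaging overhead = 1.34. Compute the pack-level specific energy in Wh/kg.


Step 1: V_pack = 23 * 3.37 = 77.51 V
Step 2: C_pack = 2 * 5.205 = 10.41 Ah
Step 3: E_pack = V_pack * C_pack = 77.51 * 10.41 = 806.88 Wh
Step 4: m_pack = 23 * 2 * 0.0461 * 1.34 = 2.8416 kg
Step 5: ED = E_pack / m_pack = 806.88 / 2.8416 = 284.0 Wh/kg

284.0 Wh/kg


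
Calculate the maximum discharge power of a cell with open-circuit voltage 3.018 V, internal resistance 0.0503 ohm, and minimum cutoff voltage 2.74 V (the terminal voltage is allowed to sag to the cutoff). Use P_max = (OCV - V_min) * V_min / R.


dV = OCV - V_min = 0.278 V (so I_max = dV / R)
P_max = dV * V_min / R = 0.278 * 2.74 / 0.0503 = 15.14 W

15.14 W


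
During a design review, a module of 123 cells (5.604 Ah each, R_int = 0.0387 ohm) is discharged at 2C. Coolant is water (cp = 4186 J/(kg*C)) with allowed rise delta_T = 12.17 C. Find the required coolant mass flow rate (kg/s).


Step 1: I = 2 * 5.604 = 11.208 A
Step 2: Q_cell = I^2 * R = 11.208^2 * 0.0387 = 4.8615 W
Step 3: Q_total = 123 * 4.8615 = 597.96 W
Step 4: m_dot = Q_total / (cp * dT) = 597.96 / (4186 * 12.17) = 0.01174 kg/s

0.01174 kg/s


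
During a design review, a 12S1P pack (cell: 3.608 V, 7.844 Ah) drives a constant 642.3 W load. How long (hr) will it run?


Step 1: E_pack = Ns * V_cell * Np * C_cell = 12 * 3.608 * 1 * 7.844 = 339.61 Wh
Step 2: t = E_pack / P = 339.61 / 642.3 = 0.5287 hr

0.5287 hr


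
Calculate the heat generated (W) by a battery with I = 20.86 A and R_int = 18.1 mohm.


Convert: R = 18.1 mohm = 0.0181 ohm
I^2 = 435.14
Q = 435.14 * 0.0181 = 7.876 W

7.876 W


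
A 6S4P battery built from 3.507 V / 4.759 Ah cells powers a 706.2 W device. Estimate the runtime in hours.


Step 1: E_pack = Ns * V_cell * Np * C_cell = 6 * 3.507 * 4 * 4.759 = 400.56 Wh
Step 2: t = E_pack / P = 400.56 / 706.2 = 0.5672 hr

0.5672 hr


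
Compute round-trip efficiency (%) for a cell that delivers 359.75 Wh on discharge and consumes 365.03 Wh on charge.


Round-trip efficiency = 359.75/365.03 * 100% = 98.55%

98.55%


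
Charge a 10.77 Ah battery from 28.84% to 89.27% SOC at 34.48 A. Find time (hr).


Step 1: dSOC = 89.27% - 28.84% = 60.43%
Step 2: delta_Ah = 10.77 * 60.43 / 100 = 6.5083 Ah
Step 3: t = 6.5083 / 34.48 = 0.1888 hr

0.1888 hr


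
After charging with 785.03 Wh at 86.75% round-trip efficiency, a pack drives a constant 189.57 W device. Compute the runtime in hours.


Step 1: E_discharge = eta/100 * E_charge = 86.75/100 * 785.03 = 681.01 Wh
Step 2: t = E_discharge / P = 681.01 / 189.57 = 3.592 hr

3.592 hr


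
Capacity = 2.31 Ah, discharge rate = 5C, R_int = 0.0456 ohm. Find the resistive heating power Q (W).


Step 1: I = C_rate * capacity = 5 * 2.31 = 11.55 A
Step 2: Q = I^2 * R = 11.55^2 * 0.0456 = 133.4 * 0.0456 = 6.083 W

6.083 W


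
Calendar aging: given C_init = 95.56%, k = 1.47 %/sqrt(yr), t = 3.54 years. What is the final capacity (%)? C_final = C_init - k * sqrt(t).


sqrt(t) = sqrt(3.54) = 1.8815
C_final = 95.56 - 1.47 * 1.8815 = 92.79%

92.79%


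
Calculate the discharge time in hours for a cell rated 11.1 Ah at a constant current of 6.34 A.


Runtime = 11.1 Ah / 6.34 A = 1.751 hr

1.751 hr


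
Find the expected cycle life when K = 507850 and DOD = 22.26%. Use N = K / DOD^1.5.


Step 1: DOD^1.5 = 22.26^1.5 = 105.02
Step 2: N = 507850 / 105.02 = 4836 cycles

4836 cycles


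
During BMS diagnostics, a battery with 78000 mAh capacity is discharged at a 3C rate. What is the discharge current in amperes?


Convert: capacity = 78000 mAh = 78 Ah
I = C_rate * capacity = 3 * 78 = 234 A

234 A


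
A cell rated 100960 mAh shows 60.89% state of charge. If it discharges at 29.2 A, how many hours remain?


Convert: C_total = 100960 mAh = 100.96 Ah
Step 1: remaining = SOC/100 * C_total = 60.89/100 * 100.96 = 61.475 Ah
Step 2: t = remaining / I = 61.475 / 29.2 = 2.105 hr

2.105 hr
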